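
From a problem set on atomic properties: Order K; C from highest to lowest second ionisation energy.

K > C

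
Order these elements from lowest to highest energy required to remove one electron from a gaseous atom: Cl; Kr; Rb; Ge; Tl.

Cl is in period 3, group 17; Ge is in period 4, group 14; Kr is in period 4, group 18; Rb is in period 5, group 1; Tl is in period 6, group 13.
Across a period the outer electron is held more tightly (higher IE₁); down a group it sits in a higher shell, more shielded, and comes off more easily.
Here both period and group differ, so the two effects have to be weighed against each other.
Tl > Rb: period and group pull opposite ways; the across-period shift dominates (589 vs 403 kJ/mol).
Ge > Tl: relative to Tl, both the across-period and down-group shifts push Ge's first ionization energy up.
Cl > Ge: relative to Ge, both the across-period and down-group shifts push Cl's first ionization energy up.
Kr > Cl: period and group pull opposite ways; the across-period shift dominates (1351 vs 1251 kJ/mol).
For reference (kJ/mol): Cl 1251, Ge 762, Kr 1351, Rb 403, Tl 589.
So from lowest to highest: Rb < Tl < Ge < Cl < Kr.

Rb < Tl < Ge < Cl < Kr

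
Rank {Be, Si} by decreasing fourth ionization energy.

After 3 electrons have been removed, what remains? Be³⁺ is already 1 electron into the core; Si³⁺ still has 1 valence electron.
Core electrons are held far more tightly than valence electrons, so Be tops the IE_4 order.
The numbers (kJ/mol): Be 21007, Si 4356.
So the fourth ionization energies run Si < Be.

Be > Si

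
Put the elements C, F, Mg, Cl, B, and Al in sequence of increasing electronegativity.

Mg, Al, B, C, Cl, F

B is in period 2, group 13; C is in period 2, group 14; F is in period 2, group 17; Mg is in period 3, group 2; Al is in period 3, group 13; Cl is in period 3, group 17.
Smaller atoms with higher effective nuclear charge are more electronegative.
Here both period and group differ, so the two effects have to be weighed against each other.
Al > Mg: Al lies to the right of Mg in period 3, so the across-period effect alone puts Al higher.
B > Al: B sits above Al in group 13, so the down-group effect alone puts B higher.
C > B: C lies to the right of B in period 2, so the across-period effect alone puts C higher.
Cl > C: period and group pull opposite ways; the across-period shift dominates (3.16 vs 2.55).
F > Cl: they share group 17; the group trend gives F the larger value.
Approximate values (Pauling): B 2.04, C 2.55, F 3.98, Mg 1.31, Al 1.61, Cl 3.16.
So from lowest to highest: Mg < Al < B < C < Cl < F.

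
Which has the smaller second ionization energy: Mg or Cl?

Mg

IE_2 is the cost of taking one more electron from the +1 cation: Mg⁺ still has 1 valence electron; Cl⁺ still has 6 valence electrons.
All are still removing valence electrons, so compare the +1 ions as you would atoms: IE_2 generally rises across a period (higher Z_eff) and falls down a group (larger shell), subject to the usual subshell exceptions.
Valence configurations: Mg⁺ [Ne]3s¹, Cl⁺ [Ne]3s²3p⁴.
The numbers (kJ/mol): Mg 1451, Cl 2298.
Hence IE_2: Mg < Cl.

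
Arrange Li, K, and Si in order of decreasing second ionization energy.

Li > K > Si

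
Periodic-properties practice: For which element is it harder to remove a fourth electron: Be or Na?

After 3 electrons have been removed, what remains? Be³⁺ is already 1 electron into the core; Na³⁺ is already 2 electrons into the core.
All of these are removing an electron from a noble-gas core or deeper; the smaller core (lower principal quantum number) is held far more tightly, and within a period the higher nuclear charge binds the same core more tightly.
The numbers (kJ/mol): Be 21007, Na 9543.
So the fourth ionization energies run Na < Be.

Be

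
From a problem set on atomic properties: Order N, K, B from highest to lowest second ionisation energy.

Consider each +1 ion: N⁺ still has 4 valence electrons; K⁺ is the bare [Ar] core; B⁺ still has 2 valence electrons.
Pulling an electron out of a noble-gas core costs far more than removing a remaining valence electron, so K sits at the high end of IE_2.
Valence configurations: N⁺ [He]2s²2p², B⁺ [He]2s².
The numbers (kJ/mol): N 2856, K 3052, B 2427.
Overall IE_2 order: B < N < K.

K, N, B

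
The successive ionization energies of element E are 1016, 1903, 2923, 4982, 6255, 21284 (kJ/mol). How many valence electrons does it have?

5

Look for the largest jump between consecutive ionization energies: IE6/IE5 ≈ 3.4, far larger than any earlier ratio.
That jump marks the point where a core electron is being removed. So the atom has 5 valence electrons.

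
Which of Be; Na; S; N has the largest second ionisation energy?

Na

After 1 electron has been removed, what remains? Be⁺ still has 1 valence electron; Na⁺ is the bare [Ne] core; S⁺ still has 5 valence electrons; N⁺ still has 4 valence electrons.
Breaking into a closed-shell core is much more expensive than removing a leftover valence electron — Na has the largest IE_2 here.
Valence configurations: Be⁺ [He]2s¹, S⁺ [Ne]3s²3p³, N⁺ [He]2s²2p².
Approximate IE_2 values (kJ/mol): Be 1757, Na 4562, S 2252, N 2856.
So the second ionization energies run Be < S < N < Na.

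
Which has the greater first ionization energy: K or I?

I

K is in period 4, group 1; I is in period 5, group 17.
IE₁ increases left→right with effective nuclear charge and decreases top→bottom as the valence shell moves farther out.
Neither a single period nor a single group — weigh both effects.
I > K: the two effects oppose for this pair; the across-period effect wins (1008 vs 419 kJ/mol).
Tabulated first ionization energy (kJ/mol): K 419, I 1008.
So I has the greater first ionization energy (I > K).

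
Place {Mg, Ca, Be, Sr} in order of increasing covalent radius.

Be < Mg < Ca < Sr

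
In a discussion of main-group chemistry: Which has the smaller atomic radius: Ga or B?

B is in period 2, group 13; Ga is in period 4, group 13.
Across a period the added protons contract the valence shell; down a group each new principal shell makes the atom larger.
All are in group 13, so atomic radius increases down the group.
So B has the smaller atomic radius (B < Ga).

B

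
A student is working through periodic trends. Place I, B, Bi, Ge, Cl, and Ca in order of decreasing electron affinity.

Cl > I > Ge > Bi > B > Ca

B is in period 2, group 13; Cl is in period 3, group 17; Ca is in period 4, group 2; Ge is in period 4, group 14; I is in period 5, group 17; Bi is in period 6, group 15.
Atoms with high Z_eff and room in the valence shell (especially the halogens) have the most exothermic electron affinities.
These span different periods and groups, so the two trends combine.
B > Ca: relative to Ca, both the across-period and down-group shifts push B's electron affinity up.
Bi > B: period and group pull opposite ways; the across-period shift dominates (91 vs 27 kJ/mol).
Ge > Bi: period and group pull opposite ways; the down-group shift dominates (119 vs 91 kJ/mol).
I > Ge: period and group pull opposite ways; the across-period shift dominates (295 vs 119 kJ/mol).
Cl > I: they share group 17; the group trend gives Cl the larger value.
Approximate values (kJ/mol): B 27, Cl 349, Ca 2, Ge 119, I 295, Bi 91.
So from highest to lowest: Cl > I > Ge > Bi > B > Ca.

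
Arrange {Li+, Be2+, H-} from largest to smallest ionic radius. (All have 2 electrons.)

H-, Li+, Be2+

All of these have 2 electrons, so size is governed by nuclear charge alone: the more protons, the stronger the pull on the same electron cloud, and the smaller the ion.
Nuclear charges: Be2+ (Z=4), Li+ (Z=3), H- (Z=1).
Largest to smallest: H- > Li+ > Be2+.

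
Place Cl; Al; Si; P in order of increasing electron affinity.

Atoms with high Z_eff and room in the valence shell (especially the halogens) have the most exothermic electron affinities.
All lie in period 3; the across-period trend (electron affinity increases left to right) applies, with the exception below.
Note the exception: Si has a higher electron affinity than P, contrary to the simple trend — adding an electron to P's half-filled 3p³ is unfavourable, so Si (3p²) has the more exothermic EA.
Approximate values (kJ/mol): Al 42, Si 134, P 72, Cl 349.
So from lowest to highest: Al < P < Si < Cl.

Al < P < Si < Cl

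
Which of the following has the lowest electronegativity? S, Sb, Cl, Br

Smaller atoms with higher effective nuclear charge are more electronegative.
These span different periods and groups, so the two trends combine.
S > Sb: both effects reinforce here, so S is clearly the higher of the two.
Br > S: the two effects oppose for this pair; the across-period effect wins (2.96 vs 2.58).
Cl > Br: Cl sits above Br in group 17, so the down-group effect alone puts Cl higher.
Tabulated electronegativity (Pauling): S 2.58, Cl 3.16, Br 2.96, Sb 2.05.
The lowest electronegativity among these belongs to Sb.

Sb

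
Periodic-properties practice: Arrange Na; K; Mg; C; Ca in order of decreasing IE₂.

Na > K > C > Mg > Ca

The second ionization energy removes an electron from the +1 ion. For each element: Na⁺ is the bare [Ne] core; K⁺ is the bare [Ar] core; Mg⁺ still has 1 valence electron; C⁺ still has 3 valence electrons; Ca⁺ still has 1 valence electron.
Pulling an electron out of a noble-gas core costs far more than removing a remaining valence electron, so K and Na sit at the high end of IE_2.
Valence configurations: Mg⁺ [Ne]3s¹, C⁺ [He]2s²2p¹, Ca⁺ [Ar]4s¹.
Tabulated IE_2 (kJ/mol): Na 4562, K 3052, Mg 1451, C 2353, Ca 1145.
Hence IE_2: Ca < Mg < C < K < Na.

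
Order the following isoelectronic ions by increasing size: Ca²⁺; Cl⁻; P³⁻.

Ca²⁺, Cl⁻, P³⁻

All of these have 18 electrons, so size is governed by nuclear charge alone: the more protons, the stronger the pull on the same electron cloud, and the smaller the ion.
Nuclear charges: Ca²⁺ (Z=20), Cl⁻ (Z=17), P³⁻ (Z=15).
Smallest to largest: Ca²⁺ < Cl⁻ < P³⁻.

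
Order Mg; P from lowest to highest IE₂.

Consider each +1 ion: Mg⁺ still has 1 valence electron; P⁺ still has 4 valence electrons.
All are still removing valence electrons, so compare the +1 ions as you would atoms: IE_2 generally rises across a period (higher Z_eff) and falls down a group (larger shell), subject to the usual subshell exceptions.
Valence configurations: Mg⁺ [Ne]3s¹, P⁺ [Ne]3s²3p².
Approximate IE_2 values (kJ/mol): Mg 1451, P 1907.
Hence IE_2: Mg < P.

Mg < P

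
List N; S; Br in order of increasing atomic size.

N is in period 2, group 15; S is in period 3, group 16; Br is in period 4, group 17.
Atomic radius shrinks across a period as nuclear charge pulls the same shell inward, and grows down a group as new shells are added.
These sit on a diagonal, where the across-period and down-group effects partly cancel.
S > N: period and group pull opposite ways; the down-group shift dominates (103 vs 71 pm).
Br > S: period and group pull opposite ways; the down-group shift dominates (114 vs 103 pm).
Tabulated atomic radius (pm): N 71, S 103, Br 114.
So from smallest to largest: N < S < Br.

N < S < Br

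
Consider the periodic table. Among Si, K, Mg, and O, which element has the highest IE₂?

The second ionization energy removes an electron from the +1 ion. For each element: Si⁺ still has 3 valence electrons; K⁺ is the bare [Ar] core; Mg⁺ still has 1 valence electron; O⁺ still has 5 valence electrons.
Usually core removal costs more than valence removal, but here the competition is close: a tightly held n=2 valence electron can cost more to remove than an n=3 core electron, so the actual values have to decide it.
Valence configurations: Si⁺ [Ne]3s²3p¹, Mg⁺ [Ne]3s¹, O⁺ [He]2s²2p³.
The numbers (kJ/mol): Si 1577, K 3052, Mg 1451, O 3388.
Overall IE_2 order: Mg < Si < K < O.

O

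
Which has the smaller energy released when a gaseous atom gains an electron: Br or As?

As is in period 4, group 15; Br is in period 4, group 17.
Atoms with high Z_eff and room in the valence shell (especially the halogens) have the most exothermic electron affinities.
All lie in period 4, so electron affinity increases left to right.
So As has the smaller energy released when a gaseous atom gains an electron (As < Br).

As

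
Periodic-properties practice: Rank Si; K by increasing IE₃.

Si < K

The third ionization energy removes an electron from the +2 ion. For each element: Si²⁺ still has 2 valence electrons; K²⁺ is already 1 electron into the core.
Core electrons are held far more tightly than valence electrons, so K tops the IE_3 order.
Approximate IE_3 values (kJ/mol): Si 3232, K 4420.
Hence IE_3: Si < K.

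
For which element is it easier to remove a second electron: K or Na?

K

The second ionization energy removes an electron from the +1 ion. For each element: K⁺ is the bare [Ar] core; Na⁺ is the bare [Ne] core.
All of these are removing an electron from a noble-gas core or deeper; the smaller core (lower principal quantum number) is held far more tightly, and within a period the higher nuclear charge binds the same core more tightly.
Tabulated IE_2 (kJ/mol): K 3052, Na 4562.
Hence IE_2: K < Na.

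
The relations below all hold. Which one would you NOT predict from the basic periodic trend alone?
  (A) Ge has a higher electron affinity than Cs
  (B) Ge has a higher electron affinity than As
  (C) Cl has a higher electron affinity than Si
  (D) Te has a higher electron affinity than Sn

(B)

The general trend: electron affinity increases across a period and decreases down a group.
(A) Ge (period 4, group 14) vs Cs (period 6, group 1): the stated order agrees with the simple trend.
(B) Ge (period 4, group 14) vs As (period 4, group 15): the stated order contradicts the simple trend.
(C) Cl (period 3, group 17) vs Si (period 3, group 14): the stated order agrees with the simple trend.
(D) Te (period 5, group 16) vs Sn (period 5, group 14): the stated order agrees with the simple trend.
The exception is (B): adding an electron to As's half-filled 4p³ is unfavourable, so Ge (4p²) has the more exothermic EA.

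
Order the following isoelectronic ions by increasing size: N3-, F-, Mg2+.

All of these have 10 electrons, so size is governed by nuclear charge alone: the more protons, the stronger the pull on the same electron cloud, and the smaller the ion.
Nuclear charges: Mg2+ (Z=12), F- (Z=9), N3- (Z=7).
Smallest to largest: Mg2+ < F- < N3-.

Mg2+ < F- < N3-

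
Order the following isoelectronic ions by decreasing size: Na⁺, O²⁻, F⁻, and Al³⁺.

O²⁻, F⁻, Na⁺, Al³⁺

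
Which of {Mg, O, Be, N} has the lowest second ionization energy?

Mg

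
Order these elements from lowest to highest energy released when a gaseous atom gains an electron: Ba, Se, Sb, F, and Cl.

Ba < Sb < Se < F < Cl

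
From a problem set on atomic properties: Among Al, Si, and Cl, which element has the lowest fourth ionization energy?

Si

After 3 electrons have been removed, what remains? Al³⁺ is the bare [Ne] core; Si³⁺ still has 1 valence electron; Cl³⁺ still has 4 valence electrons.
Breaking into a closed-shell core is much more expensive than removing a leftover valence electron — Al has the largest IE_4 here.
Valence configurations: Si³⁺ [Ne]3s¹, Cl³⁺ [Ne]3s²3p².
Approximate IE_4 values (kJ/mol): Al 11577, Si 4356, Cl 5159.
Putting it together, IE_4: Si < Cl < Al.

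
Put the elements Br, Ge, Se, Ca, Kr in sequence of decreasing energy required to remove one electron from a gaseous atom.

Ca is in period 4, group 2; Ge is in period 4, group 14; Se is in period 4, group 16; Br is in period 4, group 17; Kr is in period 4, group 18.
Across a period the outer electron is held more tightly (higher IE₁); down a group it sits in a higher shell, more shielded, and comes off more easily.
All lie in period 4, so first ionization energy increases left to right.
So from highest to lowest: Kr > Br > Se > Ge > Ca.

Kr > Br > Se > Ge > Ca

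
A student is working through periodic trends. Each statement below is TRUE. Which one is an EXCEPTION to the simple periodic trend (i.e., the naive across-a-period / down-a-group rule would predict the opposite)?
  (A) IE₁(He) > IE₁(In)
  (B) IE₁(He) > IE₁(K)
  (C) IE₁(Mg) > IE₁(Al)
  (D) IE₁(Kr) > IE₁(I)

The general trend: first ionisation energy increases across a period and decreases down a group.
(A) He (period 1, group 18) vs In (period 5, group 13): the stated order agrees with the simple trend.
(B) He (period 1, group 18) vs K (period 4, group 1): the stated order agrees with the simple trend.
(C) Mg (period 3, group 2) vs Al (period 3, group 13): the stated order contradicts the simple trend.
(D) Kr (period 4, group 18) vs I (period 5, group 17): the stated order agrees with the simple trend.
The exception is (C): Al's single 3p electron is easier to remove than one from Mg's filled 3s².

(C)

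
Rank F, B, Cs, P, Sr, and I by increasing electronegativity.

B is in period 2, group 13; F is in period 2, group 17; P is in period 3, group 15; Sr is in period 5, group 2; I is in period 5, group 17; Cs is in period 6, group 1.
Electronegativity increases across a period and decreases down a group, tracking effective nuclear charge and atomic size.
Neither a single period nor a single group — weigh both effects.
Sr > Cs: both effects reinforce here, so Sr is clearly the higher of the two.
B > Sr: relative to Sr, both the across-period and down-group shifts push B's electronegativity up.
P > B: period and group pull opposite ways; the across-period shift dominates (2.19 vs 2.04).
I > P: the two effects oppose for this pair; the across-period effect wins (2.66 vs 2.19).
F > I: they share group 17; the group trend gives F the larger value.
Approximate values (Pauling): B 2.04, F 3.98, P 2.19, Sr 0.95, I 2.66, Cs 0.79.
So from lowest to highest: Cs < Sr < B < P < I < F.

Cs, Sr, B, P, I, F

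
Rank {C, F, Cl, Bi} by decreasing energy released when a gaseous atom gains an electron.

Cl, F, C, Bi

C is in period 2, group 14; F is in period 2, group 17; Cl is in period 3, group 17; Bi is in period 6, group 15.
EA tends to increase across a period and decrease down a group, though the pattern is less regular than for IE or radius.
Here both period and group differ, so the two effects have to be weighed against each other.
C > Bi: the two effects oppose for this pair; the down-group effect wins (122 vs 91 kJ/mol).
F > C: both are in period 2; the period trend gives F the larger value.
Cl > F: this pair runs against the simple trend — see the exception note.
Note the exception: Cl has a higher electron affinity than F, contrary to the simple trend — F's small 2p subshell makes the incoming electron feel strong e⁻–e⁻ repulsion, so Cl actually releases more energy on gaining an electron.
For reference (kJ/mol): C 122, F 328, Cl 349, Bi 91.
So from highest to lowest: Cl > F > C > Bi.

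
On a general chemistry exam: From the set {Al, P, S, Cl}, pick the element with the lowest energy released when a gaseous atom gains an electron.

Al is in period 3, group 13; P is in period 3, group 15; S is in period 3, group 16; Cl is in period 3, group 17.
EA tends to increase across a period and decrease down a group, though the pattern is less regular than for IE or radius.
All lie in period 3, so electron affinity increases left to right.
The lowest energy released when a gaseous atom gains an electron among these belongs to Al.

Al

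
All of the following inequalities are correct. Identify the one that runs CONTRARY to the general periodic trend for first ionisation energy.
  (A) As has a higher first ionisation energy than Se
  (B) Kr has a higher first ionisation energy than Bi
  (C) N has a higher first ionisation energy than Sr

(A)

The general trend: first ionisation energy increases across a period and decreases down a group.
(A) As (period 4, group 15) vs Se (period 4, group 16): the stated order contradicts the simple trend.
(B) Kr (period 4, group 18) vs Bi (period 6, group 15): the stated order agrees with the simple trend.
(C) N (period 2, group 15) vs Sr (period 5, group 2): the stated order agrees with the simple trend.
The exception is (A): Se (4p⁴) ionizes more easily than half-filled As (4p³).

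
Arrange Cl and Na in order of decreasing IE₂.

After 1 electron has been removed, what remains? Cl⁺ still has 6 valence electrons; Na⁺ is the bare [Ne] core.
Breaking into a closed-shell core is much more expensive than removing a leftover valence electron — Na has the largest IE_2 here.
Approximate IE_2 values (kJ/mol): Cl 2298, Na 4562.
So the second ionization energies run Cl < Na.

Na > Cl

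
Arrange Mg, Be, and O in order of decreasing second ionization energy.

O > Be > Mg

IE_2 is the cost of taking one more electron from the +1 cation: Mg⁺ still has 1 valence electron; Be⁺ still has 1 valence electron; O⁺ still has 5 valence electrons.
All are still removing valence electrons, so compare the +1 ions as you would atoms: IE_2 generally rises across a period (higher Z_eff) and falls down a group (larger shell), subject to the usual subshell exceptions.
Valence configurations: Mg⁺ [Ne]3s¹, Be⁺ [He]2s¹, O⁺ [He]2s²2p³.
The numbers (kJ/mol): Mg 1451, Be 1757, O 3388.
Hence IE_2: Mg < Be < O.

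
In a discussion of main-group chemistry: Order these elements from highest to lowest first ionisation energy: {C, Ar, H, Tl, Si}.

Ar, H, C, Si, Tl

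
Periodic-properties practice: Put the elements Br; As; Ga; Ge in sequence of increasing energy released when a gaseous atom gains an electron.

Ga, As, Ge, Br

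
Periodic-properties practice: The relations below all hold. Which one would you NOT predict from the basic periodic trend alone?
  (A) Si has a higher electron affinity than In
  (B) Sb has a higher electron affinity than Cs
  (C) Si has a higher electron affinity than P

(C)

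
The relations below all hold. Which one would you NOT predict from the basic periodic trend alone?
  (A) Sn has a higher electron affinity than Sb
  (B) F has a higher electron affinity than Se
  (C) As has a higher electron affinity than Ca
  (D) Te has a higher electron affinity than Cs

The general trend: electron affinity increases across a period and decreases down a group.
(A) Sn (period 5, group 14) vs Sb (period 5, group 15): the stated order contradicts the simple trend.
(B) F (period 2, group 17) vs Se (period 4, group 16): the stated order agrees with the simple trend.
(C) As (period 4, group 15) vs Ca (period 4, group 2): the stated order agrees with the simple trend.
(D) Te (period 5, group 16) vs Cs (period 6, group 1): the stated order agrees with the simple trend.
The exception is (A): adding an electron to Sb's half-filled 5p³ is unfavourable, so Sn has the more exothermic EA.

(A)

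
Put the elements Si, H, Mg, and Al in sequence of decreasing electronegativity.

H > Si > Al > Mg

H is in period 1, group 1; Mg is in period 3, group 2; Al is in period 3, group 13; Si is in period 3, group 14.
Electronegativity increases across a period and decreases down a group, tracking effective nuclear charge and atomic size.
Here both period and group differ, so the two effects have to be weighed against each other.
Al > Mg: Al lies to the right of Mg in period 3, so the across-period effect alone puts Al higher.
Si > Al: both are in period 3; the period trend gives Si the larger value.
H > Si: period and group pull opposite ways; the down-group shift dominates (2.20 vs 1.90).
Approximate values (Pauling): H 2.20, Mg 1.31, Al 1.61, Si 1.90.
So from highest to lowest: H > Si > Al > Mg.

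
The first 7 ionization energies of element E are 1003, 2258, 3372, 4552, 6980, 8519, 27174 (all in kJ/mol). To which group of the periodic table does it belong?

Look for the largest jump between consecutive ionization energies: IE7/IE6 ≈ 3.2, far larger than any earlier ratio.
That jump marks the point where a core electron is being removed. So the atom has 6 valence electrons.
A main-group element with 6 valence electrons is in group 16.

Group 16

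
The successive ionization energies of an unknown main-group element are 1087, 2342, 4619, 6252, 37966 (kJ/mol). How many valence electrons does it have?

4

Look for the largest jump between consecutive ionization energies: IE5/IE4 ≈ 6.1, far larger than any earlier ratio.
That jump marks the point where a core electron is being removed. So the atom has 4 valence electrons.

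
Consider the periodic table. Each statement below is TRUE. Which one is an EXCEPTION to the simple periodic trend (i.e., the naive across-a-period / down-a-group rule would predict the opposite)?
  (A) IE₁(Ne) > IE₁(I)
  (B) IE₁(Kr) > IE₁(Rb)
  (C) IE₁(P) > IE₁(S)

(C)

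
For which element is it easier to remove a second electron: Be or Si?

Consider each +1 ion: Be⁺ still has 1 valence electron; Si⁺ still has 3 valence electrons.
All are still removing valence electrons, so compare the +1 ions as you would atoms: IE_2 generally rises across a period (higher Z_eff) and falls down a group (larger shell), subject to the usual subshell exceptions.
Valence configurations: Be⁺ [He]2s¹, Si⁺ [Ne]3s²3p¹.
The numbers (kJ/mol): Be 1757, Si 1577.
Putting it together, IE_2: Si < Be.

Si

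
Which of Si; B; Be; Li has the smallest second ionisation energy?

After 1 electron has been removed, what remains? Si⁺ still has 3 valence electrons; B⁺ still has 2 valence electrons; Be⁺ still has 1 valence electron; Li⁺ is the bare [He] core.
Pulling an electron out of a noble-gas core costs far more than removing a remaining valence electron, so Li sits at the high end of IE_2.
Valence configurations: Si⁺ [Ne]3s²3p¹, B⁺ [He]2s², Be⁺ [He]2s¹.
Approximate IE_2 values (kJ/mol): Si 1577, B 2427, Be 1757, Li 7298.
So the second ionization energies run Si < Be < B < Li.

Si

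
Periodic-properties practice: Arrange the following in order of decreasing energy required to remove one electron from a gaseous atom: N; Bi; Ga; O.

N > O > Bi > Ga

N is in period 2, group 15; O is in period 2, group 16; Ga is in period 4, group 13; Bi is in period 6, group 15.
Removing the outermost electron gets harder across a period and easier down a group.
These span different periods and groups, so the two trends combine.
Bi > Ga: period and group pull opposite ways; the across-period shift dominates (703 vs 579 kJ/mol).
O > Bi: both effects reinforce here, so O is clearly the higher of the two.
N > O: this pair runs against the simple trend — see the exception note.
Note the exception: N has a higher first ionization energy than O, contrary to the simple trend — pairing an electron in O's 2p⁴ costs repulsion energy, so O ionizes more easily than half-filled N (2p³).
Approximate values (kJ/mol): N 1402, O 1314, Ga 579, Bi 703.
So from highest to lowest: N > O > Bi > Ga.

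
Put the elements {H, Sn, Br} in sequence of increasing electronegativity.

Sn, H, Br

H is in period 1, group 1; Br is in period 4, group 17; Sn is in period 5, group 14.
EN rises left→right (higher Z_eff, smaller atoms) and falls top→bottom (larger, more shielded atoms).
These span different periods and groups, so the two trends combine.
H > Sn: the two effects oppose for this pair; the down-group effect wins (2.20 vs 1.96).
Br > H: period and group pull opposite ways; the across-period shift dominates (2.96 vs 2.20).
Approximate values (Pauling): H 2.20, Br 2.96, Sn 1.96.
So from lowest to highest: Sn < H < Br.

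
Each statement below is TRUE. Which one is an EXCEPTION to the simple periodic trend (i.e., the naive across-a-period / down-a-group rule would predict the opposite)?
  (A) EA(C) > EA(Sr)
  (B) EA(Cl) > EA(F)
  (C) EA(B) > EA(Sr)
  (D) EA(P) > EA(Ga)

(B)

The general trend: electron affinity increases across a period and decreases down a group.
(A) C (period 2, group 14) vs Sr (period 5, group 2): the stated order agrees with the simple trend.
(B) Cl (period 3, group 17) vs F (period 2, group 17): the stated order contradicts the simple trend.
(C) B (period 2, group 13) vs Sr (period 5, group 2): the stated order agrees with the simple trend.
(D) P (period 3, group 15) vs Ga (period 4, group 13): the stated order agrees with the simple trend.
The exception is (B): F's small 2p subshell makes the incoming electron feel strong e⁻–e⁻ repulsion, so Cl actually releases more energy on gaining an electron.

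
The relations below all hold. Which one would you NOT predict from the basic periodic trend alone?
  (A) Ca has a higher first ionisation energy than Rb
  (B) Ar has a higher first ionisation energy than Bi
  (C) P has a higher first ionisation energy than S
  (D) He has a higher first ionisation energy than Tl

(C)

The general trend: first ionisation energy increases across a period and decreases down a group.
(A) Ca (period 4, group 2) vs Rb (period 5, group 1): the stated order agrees with the simple trend.
(B) Ar (period 3, group 18) vs Bi (period 6, group 15): the stated order agrees with the simple trend.
(C) P (period 3, group 15) vs S (period 3, group 16): the stated order contradicts the simple trend.
(D) He (period 1, group 18) vs Tl (period 6, group 13): the stated order agrees with the simple trend.
The exception is (C): S (3p⁴) ionizes more easily than half-filled P (3p³) because the paired 3p electron in S is pushed out by e⁻–e⁻ repulsion.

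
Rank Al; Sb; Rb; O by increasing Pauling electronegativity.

O is in period 2, group 16; Al is in period 3, group 13; Rb is in period 5, group 1; Sb is in period 5, group 15.
Atoms toward the upper right of the periodic table pull bonding electrons most strongly.
These span different periods and groups, so the two trends combine.
Al > Rb: relative to Rb, both the across-period and down-group shifts push Al's electronegativity up.
Sb > Al: period and group pull opposite ways; the across-period shift dominates (2.05 vs 1.61).
O > Sb: both effects reinforce here, so O is clearly the higher of the two.
Tabulated electronegativity (Pauling): O 3.44, Al 1.61, Rb 0.82, Sb 2.05.
So from lowest to highest: Rb < Al < Sb < O.

Rb < Al < Sb < O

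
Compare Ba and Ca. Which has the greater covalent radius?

Ba

Ca is in period 4, group 2; Ba is in period 6, group 2.
Across a period the added protons contract the valence shell; down a group each new principal shell makes the atom larger.
All are in group 2, so atomic radius increases down the group.
So Ba has the greater covalent radius (Ba > Ca).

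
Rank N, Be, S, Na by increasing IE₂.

The second ionization energy removes an electron from the +1 ion. For each element: N⁺ still has 4 valence electrons; Be⁺ still has 1 valence electron; S⁺ still has 5 valence electrons; Na⁺ is the bare [Ne] core.
Breaking into a closed-shell core is much more expensive than removing a leftover valence electron — Na has the largest IE_2 here.
Valence configurations: N⁺ [He]2s²2p², Be⁺ [He]2s¹, S⁺ [Ne]3s²3p³.
The numbers (kJ/mol): N 2856, Be 1757, S 2252, Na 4562.
So the second ionization energies run Be < S < N < Na.

Be, S, N, Na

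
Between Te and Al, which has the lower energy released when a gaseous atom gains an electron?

Al

Al is in period 3, group 13; Te is in period 5, group 16.
Electron affinity generally becomes more exothermic across a period toward the halogens and less exothermic down a group.
Here both period and group differ, so the two effects have to be weighed against each other.
Te > Al: period and group pull opposite ways; the across-period shift dominates (190 vs 42 kJ/mol).
Tabulated electron affinity (kJ/mol): Al 42, Te 190.
So Al has the lower energy released when a gaseous atom gains an electron (Al < Te).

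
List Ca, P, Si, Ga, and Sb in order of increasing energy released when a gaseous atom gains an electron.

Electron affinity generally becomes more exothermic across a period toward the halogens and less exothermic down a group.
Neither a single period nor a single group — weigh both effects.
Ga > Ca: Ga lies to the right of Ca in period 4, so the across-period effect alone puts Ga higher.
P > Ga: relative to Ga, both the across-period and down-group shifts push P's electron affinity up.
Sb > P: this pair runs against the simple trend — see the exception note.
Si > Sb: the two effects oppose for this pair; the down-group effect wins (134 vs 103 kJ/mol).
Note the exception: Sb has a higher electron affinity than P, contrary to the simple trend — both are half-filled np³, but the pairing/repulsion penalty for the added electron shrinks as the p orbitals become larger and more diffuse down the group, and for Sb that outweighs the weaker nuclear attraction.
Note the exception: Si has a higher electron affinity than P, contrary to the simple trend — adding an electron to P's half-filled 3p³ is unfavourable, so Si (3p²) has the more exothermic EA.
Tabulated electron affinity (kJ/mol): Si 134, P 72, Ca 2, Ga 29, Sb 103.
So from lowest to highest: Ca < Ga < P < Sb < Si.

Ca < Ga < P < Sb < Si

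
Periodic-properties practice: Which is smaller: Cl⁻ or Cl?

Forming Cl⁻ adds 1 electron to Cl. More electron–electron repulsion in the same shell, with unchanged nuclear charge, lets the cloud expand.
An anion is larger than its parent atom: Cl⁻ > Cl.

Cl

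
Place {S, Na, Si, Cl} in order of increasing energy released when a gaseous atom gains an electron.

Na is in period 3, group 1; Si is in period 3, group 14; S is in period 3, group 16; Cl is in period 3, group 17.
Atoms with high Z_eff and room in the valence shell (especially the halogens) have the most exothermic electron affinities.
All lie in period 3, so electron affinity increases left to right.
So from lowest to highest: Na < Si < S < Cl.

Na < Si < S < Cl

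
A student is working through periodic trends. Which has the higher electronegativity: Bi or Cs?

Electronegativity increases across a period and decreases down a group, tracking effective nuclear charge and atomic size.
All lie in period 6, so electronegativity increases left to right.
So Bi has the higher electronegativity (Bi > Cs).

Bi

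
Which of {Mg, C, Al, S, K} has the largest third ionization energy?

The third ionization energy removes an electron from the +2 ion. For each element: Mg²⁺ is the bare [Ne] core; C²⁺ still has 2 valence electrons; Al²⁺ still has 1 valence electron; S²⁺ still has 4 valence electrons; K²⁺ is already 1 electron into the core.
Usually core removal costs more than valence removal, but here the competition is close: a tightly held n=2 valence electron can cost more to remove than an n=3 core electron, so the actual values have to decide it.
Valence configurations: C²⁺ [He]2s², Al²⁺ [Ne]3s¹, S²⁺ [Ne]3s²3p².
The numbers (kJ/mol): Mg 7733, C 4620, Al 2745, S 3357, K 4420.
So the third ionization energies run Al < S < K < C < Mg.

Mg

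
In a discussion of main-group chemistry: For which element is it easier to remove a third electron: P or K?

P

The third ionization energy removes an electron from the +2 ion. For each element: P²⁺ still has 3 valence electrons; K²⁺ is already 1 electron into the core.
Pulling an electron out of a noble-gas core costs far more than removing a remaining valence electron, so K sits at the high end of IE_3.
Tabulated IE_3 (kJ/mol): P 2914, K 4420.
Hence IE_3: P < K.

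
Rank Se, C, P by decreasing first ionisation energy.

C is in period 2, group 14; P is in period 3, group 15; Se is in period 4, group 16.
Removing the outermost electron gets harder across a period and easier down a group.
These sit on a diagonal, where the across-period and down-group effects partly cancel.
P > Se: the two effects oppose for this pair; the down-group effect wins (1012 vs 941 kJ/mol).
C > P: the two effects oppose for this pair; the down-group effect wins (1086 vs 1012 kJ/mol).
Tabulated first ionization energy (kJ/mol): C 1086, P 1012, Se 941.
So from highest to lowest: C > P > Se.

C > P > Se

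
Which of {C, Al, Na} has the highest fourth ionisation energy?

Al

IE_4 is the cost of taking one more electron from the +3 cation: C³⁺ still has 1 valence electron; Al³⁺ is the bare [Ne] core; Na³⁺ is already 2 electrons into the core.
Breaking into a closed-shell core is much more expensive than removing a leftover valence electron — Na and Al have the largest IE_4 here.
The numbers (kJ/mol): C 6223, Al 11577, Na 9543.
Overall IE_4 order: C < Na < Al.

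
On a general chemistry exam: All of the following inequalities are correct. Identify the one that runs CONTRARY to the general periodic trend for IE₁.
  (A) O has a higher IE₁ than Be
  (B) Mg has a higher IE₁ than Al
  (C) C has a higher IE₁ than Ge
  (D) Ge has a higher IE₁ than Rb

(B)

The general trend: IE₁ increases across a period and decreases down a group.
(A) O (period 2, group 16) vs Be (period 2, group 2): the stated order agrees with the simple trend.
(B) Mg (period 3, group 2) vs Al (period 3, group 13): the stated order contradicts the simple trend.
(C) C (period 2, group 14) vs Ge (period 4, group 14): the stated order agrees with the simple trend.
(D) Ge (period 4, group 14) vs Rb (period 5, group 1): the stated order agrees with the simple trend.
The exception is (B): Al's single 3p electron is easier to remove than one from Mg's filled 3s².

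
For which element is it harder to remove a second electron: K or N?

K

The second ionization energy removes an electron from the +1 ion. For each element: K⁺ is the bare [Ar] core; N⁺ still has 4 valence electrons.
Breaking into a closed-shell core is much more expensive than removing a leftover valence electron — K has the largest IE_2 here.
The numbers (kJ/mol): K 3052, N 2856.
Hence IE_2: N < K.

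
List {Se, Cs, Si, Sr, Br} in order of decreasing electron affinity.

Br > Se > Si > Cs > Sr

EA tends to increase across a period and decrease down a group, though the pattern is less regular than for IE or radius.
Here both period and group differ, so the two effects have to be weighed against each other.
Cs > Sr: this pair runs against the simple trend — see the exception note.
Si > Cs: relative to Cs, both the across-period and down-group shifts push Si's electron affinity up.
Se > Si: the two effects oppose for this pair; the across-period effect wins (195 vs 134 kJ/mol).
Br > Se: both are in period 4; the period trend gives Br the larger value.
Note the exception: Cs has a higher electron affinity than Sr, contrary to the simple trend — adding an electron to Sr (ns²) has to open a new, higher-energy np subshell, which is unfavourable.
Tabulated electron affinity (kJ/mol): Si 134, Se 195, Br 325, Sr 5, Cs 46.
So from highest to lowest: Br > Se > Si > Cs > Sr.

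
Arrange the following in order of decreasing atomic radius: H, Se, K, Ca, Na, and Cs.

H is in period 1, group 1; Na is in period 3, group 1; K is in period 4, group 1; Ca is in period 4, group 2; Se is in period 4, group 16; Cs is in period 6, group 1.
Moving right in a period, electrons are added to the same shell under a stronger nuclear pull, so atoms get smaller; moving down, a new shell is opened and atoms get larger.
These span different periods and groups, so the two trends combine.
Se > H: the two effects oppose for this pair; the down-group effect wins (116 vs 32 pm).
Na > Se: the two effects oppose for this pair; the across-period effect wins (155 vs 116 pm).
Ca > Na: the two effects oppose for this pair; the down-group effect wins (171 vs 155 pm).
K > Ca: both are in period 4; the period trend gives K the larger value.
Cs > K: they share group 1; the group trend gives Cs the larger value.
Tabulated atomic radius (pm): H 32, Na 155, K 196, Ca 171, Se 116, Cs 232.
So from largest to smallest: Cs > K > Ca > Na > Se > H.

Cs, K, Ca, Na, Se, H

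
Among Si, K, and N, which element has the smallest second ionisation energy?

After 1 electron has been removed, what remains? Si⁺ still has 3 valence electrons; K⁺ is the bare [Ar] core; N⁺ still has 4 valence electrons.
Breaking into a closed-shell core is much more expensive than removing a leftover valence electron — K has the largest IE_2 here.
Valence configurations: Si⁺ [Ne]3s²3p¹, N⁺ [He]2s²2p².
Approximate IE_2 values (kJ/mol): Si 1577, K 3052, N 2856.
Overall IE_2 order: Si < N < K.

Si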